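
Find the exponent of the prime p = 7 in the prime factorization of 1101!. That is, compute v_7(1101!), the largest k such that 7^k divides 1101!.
v_7(1101!) = 182

Legendre's formula: v_p(n!) = Σ_{k ≥ 1} ⌊n / p^k⌋. For p = 7, n = 1101, the terms are:
  ⌊1101/7^1⌋ = ⌊1101/7⌋ = 157
  ⌊1101/7^2⌋ = ⌊1101/49⌋ = 22
  ⌊1101/7^3⌋ = ⌊1101/343⌋ = 3
(the next term ⌊1101/7^4⌋ = 0, terminating the sum). Summing: v_7(1101!) = 157 + 22 + 3 = 182.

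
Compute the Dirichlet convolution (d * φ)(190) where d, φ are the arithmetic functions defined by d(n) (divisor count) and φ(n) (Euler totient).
(d * φ)(190) = 360

Divisors of 190: [1, 2, 5, 10, 19, 38, 95, 190]. For each d | 190:
  d = 1: d(1) · φ(190/1) = 1 · 72 = 72
  d = 2: d(2) · φ(190/2) = 2 · 72 = 144
  d = 5: d(5) · φ(190/5) = 2 · 18 = 36
  d = 10: d(10) · φ(190/10) = 4 · 18 = 72
  d = 19: d(19) · φ(190/19) = 2 · 4 = 8
  d = 38: d(38) · φ(190/38) = 4 · 4 = 16
  d = 95: d(95) · φ(190/95) = 4 · 1 = 4
  d = 190: d(190) · φ(190/190) = 8 · 1 = 8
Summing: (d * φ)(190) = 72 + 144 + 36 + 72 + 8 + 16 + 4 + 8 = 360.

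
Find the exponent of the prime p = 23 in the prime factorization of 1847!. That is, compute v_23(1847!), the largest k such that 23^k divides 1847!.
v_23(1847!) = 83

Legendre's formula: v_p(n!) = Σ_{k ≥ 1} ⌊n / p^k⌋. For p = 23, n = 1847, the terms are:
  ⌊1847/23^1⌋ = ⌊1847/23⌋ = 80
  ⌊1847/23^2⌋ = ⌊1847/529⌋ = 3
(the next term ⌊1847/23^3⌋ = 0, terminating the sum). Summing: v_23(1847!) = 80 + 3 = 83.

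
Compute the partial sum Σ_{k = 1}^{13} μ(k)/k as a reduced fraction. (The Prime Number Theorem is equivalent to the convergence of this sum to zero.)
Σ μ(k)/k = -2323/30030

Values of μ(k) for 1 ≤ k ≤ 13: μ(1) = 1, μ(2) = -1, μ(3) = -1, μ(5) = -1, μ(6) = 1, μ(7) = -1, μ(10) = 1, μ(11) = -1, μ(13) = -1, with μ = 0 on non-squarefree integers. Summing μ(k)/k for k where μ(k) ≠ 0 gives -2323/30030 ≈ -0.0774. (PNT ⟺ this sum → 0 as n → ∞.)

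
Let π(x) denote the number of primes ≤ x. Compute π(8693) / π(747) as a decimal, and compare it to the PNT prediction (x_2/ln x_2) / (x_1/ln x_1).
π(8693)/π(747) = 1083/132 ≈ 8.2045;  PNT prediction ≈ 8.4885.

π(747) = 132 and π(8693) = 1083, so π(8693)/π(747) ≈ 8.2045. The PNT-predicted ratio is (8693/ln(8693)) / (747/ln(747)) ≈ 8.4885. The two agree to within a few percent, as expected.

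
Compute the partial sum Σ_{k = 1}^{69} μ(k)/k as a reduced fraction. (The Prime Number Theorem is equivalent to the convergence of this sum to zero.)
Σ μ(k)/k = 62016792506357023374451/3929160775540133527939545

Values of μ(k) for 1 ≤ k ≤ 69: μ(1) = 1, μ(2) = -1, μ(3) = -1, μ(5) = -1, μ(6) = 1, μ(7) = -1, μ(10) = 1, μ(11) = -1, μ(13) = -1, μ(14) = 1, μ(15) = 1, μ(17) = -1, μ(19) = -1, μ(21) = 1, μ(22) = 1, μ(23) = -1, μ(26) = 1, μ(29) = -1, μ(30) = -1, μ(31) = -1, μ(33) = 1, μ(34) = 1, μ(35) = 1, μ(37) = -1, μ(38) = 1, μ(39) = 1, μ(41) = -1, μ(42) = -1, μ(43) = -1, μ(46) = 1, μ(47) = -1, μ(51) = 1, μ(53) = -1, μ(55) = 1, μ(57) = 1, μ(58) = 1, μ(59) = -1, μ(61) = -1, μ(62) = 1, μ(65) = 1, μ(66) = -1, μ(67) = -1, μ(69) = 1, with μ = 0 on non-squarefree integers. Summing μ(k)/k for k where μ(k) ≠ 0 gives 62016792506357023374451/3929160775540133527939545 ≈ 0.0158. (PNT ⟺ this sum → 0 as n → ∞.)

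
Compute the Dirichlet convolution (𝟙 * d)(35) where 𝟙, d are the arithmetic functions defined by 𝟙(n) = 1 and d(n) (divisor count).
(𝟙 * d)(35) = 9

Divisors of 35: [1, 5, 7, 35]. For each d | 35:
  d = 1: 𝟙(1) · d(35/1) = 1 · 4 = 4
  d = 5: 𝟙(5) · d(35/5) = 1 · 2 = 2
  d = 7: 𝟙(7) · d(35/7) = 1 · 2 = 2
  d = 35: 𝟙(35) · d(35/35) = 1 · 1 = 1
Summing: (𝟙 * d)(35) = 4 + 2 + 2 + 1 = 9.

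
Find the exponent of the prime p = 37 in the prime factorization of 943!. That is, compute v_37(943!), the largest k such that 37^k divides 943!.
v_37(943!) = 25

Legendre's formula: v_p(n!) = Σ_{k ≥ 1} ⌊n / p^k⌋. For p = 37, n = 943, the terms are:
  ⌊943/37^1⌋ = ⌊943/37⌋ = 25
(the next term ⌊943/37^2⌋ = 0, terminating the sum). Summing: v_37(943!) = 25 = 25.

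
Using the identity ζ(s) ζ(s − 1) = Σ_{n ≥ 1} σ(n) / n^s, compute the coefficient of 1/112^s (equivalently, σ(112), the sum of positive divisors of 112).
σ(112) = 248

In the product (Σ m^0/m^s)(Σ k / k^s) = Σ (Σ_{d | n} d) / n^s, the coefficient of 1/n^s is σ(n) = Σ_{d | n} d. For n = 112, divisors are [1, 2, 4, 7, 8, 14, 16, 28, 56, 112]; summing: σ(112) = 248.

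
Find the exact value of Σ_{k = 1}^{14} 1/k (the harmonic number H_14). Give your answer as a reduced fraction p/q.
H_14 = 1171733/360360

Direct summation: H_14 = 1 + 1/2 + ... + 1/14. The least common denominator is lcm(1, ..., 14) = 360360; over this denominator the numerator is 360360 + 180180 + 120120 + 90090 + 72072 + 60060 + 51480 + 45045 + 40040 + 36036 + 32760 + 30030 + 27720 + 25740 = 1171733, so H_14 = 1171733/360360 (already in lowest terms) ≈ 3.25156. (The PNT-adjacent estimate ln(14) + γ ≈ 3.21627 matches within O(1/n).)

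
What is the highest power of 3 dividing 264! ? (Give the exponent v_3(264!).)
v_3(264!) = 130

Legendre's formula: v_p(n!) = Σ_{k ≥ 1} ⌊n / p^k⌋. For p = 3, n = 264, the terms are:
  ⌊264/3^1⌋ = ⌊264/3⌋ = 88
  ⌊264/3^2⌋ = ⌊264/9⌋ = 29
  ⌊264/3^3⌋ = ⌊264/27⌋ = 9
  ⌊264/3^4⌋ = ⌊264/81⌋ = 3
  ⌊264/3^5⌋ = ⌊264/243⌋ = 1
(the next term ⌊264/3^6⌋ = 0, terminating the sum). Summing: v_3(264!) = 88 + 29 + 9 + 3 + 1 = 130.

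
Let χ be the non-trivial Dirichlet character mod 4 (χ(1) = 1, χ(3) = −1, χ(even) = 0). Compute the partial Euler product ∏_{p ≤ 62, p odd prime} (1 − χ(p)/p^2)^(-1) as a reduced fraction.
∏ = 41649646786025278187758845901/45453901250007819878400000000

The odd primes p ≤ 62 are [3, 5, 7, 11, 13, 17, 19, 23, 29, 31, 37, 41, 43, 47, 53, 59, 61]. For each, χ(p) = 1 if p ≡ 1 mod 4, χ(p) = −1 if p ≡ 3 mod 4. Taking (1 − χ(p)/p^2)^(-1) = p^2/(p^2 − χ(p)): (1 − (-1)/3^2)^(-1) · (1 − (1)/5^2)^(-1) · (1 − (-1)/7^2)^(-1) · (1 − (-1)/11^2)^(-1) · (1 − (1)/13^2)^(-1) · (1 − (1)/17^2)^(-1) · (1 − (-1)/19^2)^(-1) · (1 − (-1)/23^2)^(-1) · (1 − (1)/29^2)^(-1) · (1 − (-1)/31^2)^(-1) · (1 − (1)/37^2)^(-1) · (1 − (1)/41^2)^(-1) · (1 − (-1)/43^2)^(-1) · (1 − (-1)/47^2)^(-1) · (1 − (1)/53^2)^(-1) · (1 − (-1)/59^2)^(-1) · (1 − (1)/61^2)^(-1) = 41649646786025278187758845901/45453901250007819878400000000.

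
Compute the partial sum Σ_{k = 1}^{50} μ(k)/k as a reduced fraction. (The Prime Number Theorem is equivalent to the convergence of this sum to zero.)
Σ μ(k)/k = -12611493192339623/614889782588491410

Values of μ(k) for 1 ≤ k ≤ 50: μ(1) = 1, μ(2) = -1, μ(3) = -1, μ(5) = -1, μ(6) = 1, μ(7) = -1, μ(10) = 1, μ(11) = -1, μ(13) = -1, μ(14) = 1, μ(15) = 1, μ(17) = -1, μ(19) = -1, μ(21) = 1, μ(22) = 1, μ(23) = -1, μ(26) = 1, μ(29) = -1, μ(30) = -1, μ(31) = -1, μ(33) = 1, μ(34) = 1, μ(35) = 1, μ(37) = -1, μ(38) = 1, μ(39) = 1, μ(41) = -1, μ(42) = -1, μ(43) = -1, μ(46) = 1, μ(47) = -1, with μ = 0 on non-squarefree integers. Summing μ(k)/k for k where μ(k) ≠ 0 gives -12611493192339623/614889782588491410 ≈ -0.0205. (PNT ⟺ this sum → 0 as n → ∞.)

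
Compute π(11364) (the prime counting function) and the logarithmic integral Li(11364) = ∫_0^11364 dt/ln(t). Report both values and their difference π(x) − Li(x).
π(11364) = 1372;  Li(11364) ≈ 1393.19;  π(x) − Li(x) ≈ -21.19.

Direct count of primes ≤ 11364 gives π(11364) = 1372. Numerical evaluation of the logarithmic integral gives Li(11364) ≈ 1393.19. The difference π(x) − Li(x) ≈ -21.19 is typically negative for small/moderate x (Li(x) overestimates), though Littlewood's theorem shows this sign changes infinitely often.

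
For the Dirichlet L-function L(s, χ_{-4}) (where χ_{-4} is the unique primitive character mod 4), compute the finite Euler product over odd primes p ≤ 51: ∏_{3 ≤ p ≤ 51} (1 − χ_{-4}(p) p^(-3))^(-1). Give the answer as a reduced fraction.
∏ = 5542372783760447569145696690995330585/5720007308274565543266215981884637184

The odd primes p ≤ 51 are [3, 5, 7, 11, 13, 17, 19, 23, 29, 31, 37, 41, 43, 47]. For each, χ(p) = 1 if p ≡ 1 mod 4, χ(p) = −1 if p ≡ 3 mod 4. Taking (1 − χ(p)/p^3)^(-1) = p^3/(p^3 − χ(p)): (1 − (-1)/3^3)^(-1) · (1 − (1)/5^3)^(-1) · (1 − (-1)/7^3)^(-1) · (1 − (-1)/11^3)^(-1) · (1 − (1)/13^3)^(-1) · (1 − (1)/17^3)^(-1) · (1 − (-1)/19^3)^(-1) · (1 − (-1)/23^3)^(-1) · (1 − (1)/29^3)^(-1) · (1 − (-1)/31^3)^(-1) · (1 − (1)/37^3)^(-1) · (1 − (1)/41^3)^(-1) · (1 − (-1)/43^3)^(-1) · (1 − (-1)/47^3)^(-1) = 5542372783760447569145696690995330585/5720007308274565543266215981884637184.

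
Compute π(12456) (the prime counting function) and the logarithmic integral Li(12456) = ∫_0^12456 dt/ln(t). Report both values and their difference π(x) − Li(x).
π(12456) = 1486;  Li(12456) ≈ 1509.55;  π(x) − Li(x) ≈ -23.55.

Direct count of primes ≤ 12456 gives π(12456) = 1486. Numerical evaluation of the logarithmic integral gives Li(12456) ≈ 1509.55. The difference π(x) − Li(x) ≈ -23.55 is typically negative for small/moderate x (Li(x) overestimates), though Littlewood's theorem shows this sign changes infinitely often.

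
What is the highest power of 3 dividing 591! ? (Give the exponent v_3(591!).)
v_3(591!) = 292

Legendre's formula: v_p(n!) = Σ_{k ≥ 1} ⌊n / p^k⌋. For p = 3, n = 591, the terms are:
  ⌊591/3^1⌋ = ⌊591/3⌋ = 197
  ⌊591/3^2⌋ = ⌊591/9⌋ = 65
  ⌊591/3^3⌋ = ⌊591/27⌋ = 21
  ⌊591/3^4⌋ = ⌊591/81⌋ = 7
  ⌊591/3^5⌋ = ⌊591/243⌋ = 2
(the next term ⌊591/3^6⌋ = 0, terminating the sum). Summing: v_3(591!) = 197 + 65 + 21 + 7 + 2 = 292.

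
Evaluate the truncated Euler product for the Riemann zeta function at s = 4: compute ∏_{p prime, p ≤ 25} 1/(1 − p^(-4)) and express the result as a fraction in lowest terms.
∏ = 179711034607426083154393/166042662475294310400000

The primes p ≤ 25 are [2, 3, 5, 7, 11, 13, 17, 19, 23]. For each prime, (1 − 1/p^4)^(-1) = p^4 / (p^4 − 1). The product is (1 − 1/2^4)^(-1), (1 − 1/3^4)^(-1), (1 − 1/5^4)^(-1), (1 − 1/7^4)^(-1), (1 − 1/11^4)^(-1), (1 − 1/13^4)^(-1), (1 − 1/17^4)^(-1), (1 − 1/19^4)^(-1), (1 − 1/23^4)^(-1) = ∏ p^4 / (p^4 − 1) = 179711034607426083154393/166042662475294310400000.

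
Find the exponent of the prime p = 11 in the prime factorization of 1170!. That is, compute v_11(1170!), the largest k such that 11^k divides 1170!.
v_11(1170!) = 115

Legendre's formula: v_p(n!) = Σ_{k ≥ 1} ⌊n / p^k⌋. For p = 11, n = 1170, the terms are:
  ⌊1170/11^1⌋ = ⌊1170/11⌋ = 106
  ⌊1170/11^2⌋ = ⌊1170/121⌋ = 9
(the next term ⌊1170/11^3⌋ = 0, terminating the sum). Summing: v_11(1170!) = 106 + 9 = 115.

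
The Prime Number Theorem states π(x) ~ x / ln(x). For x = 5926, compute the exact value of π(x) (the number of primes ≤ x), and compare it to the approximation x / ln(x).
π(5926) = 778;  x/ln(x) ≈ 682.16;  relative error ≈ 12.32%.

Directly count primes up to 5926: π(5926) = 778. The PNT approximation gives 5926/ln(5926) ≈ 5926/8.68710 ≈ 682.16. Relative error (π(x) − x/ln(x)) / π(x) ≈ 12.32%; the approximation is known to undercount slightly (Li(x) is a better estimate).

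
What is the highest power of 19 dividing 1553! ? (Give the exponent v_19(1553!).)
v_19(1553!) = 85

Legendre's formula: v_p(n!) = Σ_{k ≥ 1} ⌊n / p^k⌋. For p = 19, n = 1553, the terms are:
  ⌊1553/19^1⌋ = ⌊1553/19⌋ = 81
  ⌊1553/19^2⌋ = ⌊1553/361⌋ = 4
(the next term ⌊1553/19^3⌋ = 0, terminating the sum). Summing: v_19(1553!) = 81 + 4 = 85.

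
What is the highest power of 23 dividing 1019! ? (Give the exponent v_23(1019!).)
v_23(1019!) = 45

Legendre's formula: v_p(n!) = Σ_{k ≥ 1} ⌊n / p^k⌋. For p = 23, n = 1019, the terms are:
  ⌊1019/23^1⌋ = ⌊1019/23⌋ = 44
  ⌊1019/23^2⌋ = ⌊1019/529⌋ = 1
(the next term ⌊1019/23^3⌋ = 0, terminating the sum). Summing: v_23(1019!) = 44 + 1 = 45.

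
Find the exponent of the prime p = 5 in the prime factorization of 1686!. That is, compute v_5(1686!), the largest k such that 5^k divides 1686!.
v_5(1686!) = 419

Legendre's formula: v_p(n!) = Σ_{k ≥ 1} ⌊n / p^k⌋. For p = 5, n = 1686, the terms are:
  ⌊1686/5^1⌋ = ⌊1686/5⌋ = 337
  ⌊1686/5^2⌋ = ⌊1686/25⌋ = 67
  ⌊1686/5^3⌋ = ⌊1686/125⌋ = 13
  ⌊1686/5^4⌋ = ⌊1686/625⌋ = 2
(the next term ⌊1686/5^5⌋ = 0, terminating the sum). Summing: v_5(1686!) = 337 + 67 + 13 + 2 = 419.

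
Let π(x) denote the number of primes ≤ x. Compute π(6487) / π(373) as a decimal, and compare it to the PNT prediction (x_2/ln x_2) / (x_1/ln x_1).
π(6487)/π(373) = 841/74 ≈ 11.3649;  PNT prediction ≈ 11.7327.

π(373) = 74 and π(6487) = 841, so π(6487)/π(373) ≈ 11.3649. The PNT-predicted ratio is (6487/ln(6487)) / (373/ln(373)) ≈ 11.7327. The two agree to within a few percent, as expected.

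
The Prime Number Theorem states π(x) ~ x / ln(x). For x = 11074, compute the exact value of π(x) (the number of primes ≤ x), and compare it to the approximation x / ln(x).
π(11074) = 1342;  x/ln(x) ≈ 1189.17;  relative error ≈ 11.39%.

Directly count primes up to 11074: π(11074) = 1342. The PNT approximation gives 11074/ln(11074) ≈ 11074/9.31236 ≈ 1189.17. Relative error (π(x) − x/ln(x)) / π(x) ≈ 11.39%; the approximation is known to undercount slightly (Li(x) is a better estimate).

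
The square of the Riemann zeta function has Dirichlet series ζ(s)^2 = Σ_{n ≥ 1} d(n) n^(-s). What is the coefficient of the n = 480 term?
d(480) = 24

ζ(s)^2 = (Σ 1/m^s)(Σ 1/k^s). The coefficient of 1/n^s in the product is the number of ordered pairs (m, k) with mk = n, which equals d(n). For n = 480, divisors are [1, 2, 3, 4, 5, 6, 8, 10, 12, 15, 16, 20, 24, 30, 32, 40, 48, 60, 80, 96, 120, 160, 240, 480], so d(480) = 24.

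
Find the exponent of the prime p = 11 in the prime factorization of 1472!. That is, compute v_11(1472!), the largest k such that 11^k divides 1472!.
v_11(1472!) = 146

Legendre's formula: v_p(n!) = Σ_{k ≥ 1} ⌊n / p^k⌋. For p = 11, n = 1472, the terms are:
  ⌊1472/11^1⌋ = ⌊1472/11⌋ = 133
  ⌊1472/11^2⌋ = ⌊1472/121⌋ = 12
  ⌊1472/11^3⌋ = ⌊1472/1331⌋ = 1
(the next term ⌊1472/11^4⌋ = 0, terminating the sum). Summing: v_11(1472!) = 133 + 12 + 1 = 146.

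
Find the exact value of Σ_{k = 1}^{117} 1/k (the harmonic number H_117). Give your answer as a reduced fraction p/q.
H_117 = 92871598140184128096692969865041386290666258684529/17379782769567790172972927968296006432665936992320

Direct summation: H_117 = 1 + 1/2 + ... + 1/117. The least common denominator is lcm(1, ..., 117) = 955888052326228459513511038256280353796626534577600; over this denominator the numerator is 955888052326228459513511038256280353796626534577600 + 477944026163114229756755519128140176898313267288800 + 318629350775409486504503679418760117932208844859200 + 238972013081557114878377759564070088449156633644400 + 191177610465245691902702207651256070759325306915520 + 159314675387704743252251839709380058966104422429600 + 136555436046604065644787291179468621970946647796800 + 119486006540778557439188879782035044224578316822200 + 106209783591803162168167893139586705977402948286400 + 95588805232622845951351103825628035379662653457760 + 86898913847838950864864639841480032163329684961600 + 79657337693852371626125919854690029483052211214800 + 73529850178940650731808541404329257984355887275200 + 68277718023302032822393645589734310985473323898400 + 63725870155081897300900735883752023586441768971840 + 59743003270389278719594439891017522112289158411100 + 56228708960366379971383002250369432576272149092800 + 53104891795901581084083946569793352988701474143200 + 50309897490854129448079528329277913357717186030400 + 47794402616311422975675551912814017689831326728880 + 45518478682201355214929097059822873990315549265600 + 43449456923919475432432319920740016081664842480800 + 41560350101140367804935262532881754512896805851200 + 39828668846926185813062959927345014741526105607400 + 38235522093049138380540441530251214151865061383104 + 36764925089470325365904270702164628992177943637600 + 35403261197267720722722631046528901992467649428800 + 34138859011651016411196822794867155492736661949200 + 32961656976766498603914173732975184613676777054400 + 31862935077540948650450367941876011793220884485920 + 30835098462136401919790678653428398509568597889600 + 29871501635194639359797219945508761056144579205550 + 28966304615946316954954879947160010721109894987200 + 28114354480183189985691501125184716288136074546400 + 27311087209320813128957458235893724394189329559360 + 26552445897950790542041973284896676494350737071600 + 25834812225033201608473271304223793345854771204800 + 25154948745427064724039764164638956678858593015200 + 24509950059646883577269513801443085994785295758400 + 23897201308155711487837775956407008844915663364440 + 23314342739664108768622220445275130580405525233600 + 22759239341100677607464548529911436995157774632800 + 22229954705261126965430489261773961716200617083200 + 21724728461959737716216159960370008040832421240400 + 21241956718360632433633578627917341195480589657280 + 20780175050570183902467631266440877256448402925600 + 20338043666515499138585341239495326676523968820800 + 19914334423463092906531479963672507370763052803700 + 19507919435229152234969613025638374567278092542400 + 19117761046524569190270220765125607075932530691552 + 18742902986788793323794334083456477525424049697600 + 18382462544735162682952135351082314496088971818800 + 18035623628796763387047378080307176486728802539200 + 17701630598633860361361315523264450996233824714400 + 17379782769567790172972927968296006432665936992320 + 17069429505825508205598411397433577746368330974600 + 16769965830284709816026509443092637785905728676800 + 16480828488383249301957086866487592306838388527200 + 16201492412308956940906966750106446674519093806400 + 15931467538770474325225183970938005896610442242960 + 15670295939774237041205098987807874652403713681600 + 15417549231068200959895339326714199254784298944800 + 15172826227400451738309699019940957996771849755200 + 14935750817597319679898609972754380528072289602775 + 14705970035788130146361708280865851596871177455040 + 14483152307973158477477439973580005360554947493600 + 14266985855615350141992702063526572444725769172800 + 14057177240091594992845750562592358144068037273200 + 13853450033713455934978420844293918170965601950400 + 13655543604660406564478729117946862197094664779680 + 13463212004594767035401563919102540194318683585600 + 13276222948975395271020986642448338247175368535800 + 13094356881181211774157685455565484298583925131200 + 12917406112516600804236635652111896672927385602400 + 12745174031016379460180147176750404717288353794368 + 12577474372713532362019882082319478339429296507600 + 12414130549691278694980662834497147451904240708800 + 12254975029823441788634756900721542997392647879200 + 12099848763623145057133051117168105744261095374400 + 11948600654077855743918887978203504422457831682220 + 11801087065755906907574210348842967330822549809600 + 11657171369832054384311110222637565290202762616800 + 11516723522002752524259169135617835587911163067200 + 11379619670550338803732274264955718497578887316400 + 11245741792073275994276600450073886515254429818560 + 11114977352630563482715244630886980858100308541600 + 10987218992255499534638057910991728204558925684800 + 10862364230979868858108079980185004020416210620200 + 10740315194676724264196753238834610716816028478400 + 10620978359180316216816789313958670597740294828640 + 10504264311277235818829791629189893997765126753600 + 10390087525285091951233815633220438628224201462800 + 10278366154045467306596892884476132836522865963200 + 10169021833257749569292670619747663338261984410400 + 10061979498170825889615905665855582671543437206080 + 9957167211731546453265739981836253685381526401850 + 9854516003363179994984649878930725296872438500800 + 9753959717614576117484806512819187283639046271200 + 9655434871982105651651626649053336907036631662400 + 9558880523262284595135110382562803537966265345776 + 9464238141843846133797138992636439146501252817600 + 9371451493394396661897167041728238762712024848800 + 9280466527439111257412728526760003434918704219200 + 9191231272367581341476067675541157248044485909400 + 9103695736440271042985819411964574798063109853120 + 9017811814398381693523689040153588243364401269600 + 8933533199310546350593561105198881811183425556800 + 8850815299316930180680657761632225498116912357200 + 8769615158956224399206523286754865631161711326400 + 8689891384783895086486463984148003216332968496160 + 8611604075011067202824423768074597781951590401600 + 8534714752912754102799205698716788873184165487300 + 8459186303771933270031071135011330564571916235200 + 8384982915142354908013254721546318892952864338400 + 8312070020228073560987052506576350902579361170240 + 8240414244191624650978543433243796153419194263600 + 8169983353215627859089837933814361998261765252800 = 5107937897710127045318113342577276245986644227649095, so H_117 = 5107937897710127045318113342577276245986644227649095/955888052326228459513511038256280353796626534577600; reducing by gcd(5107937897710127045318113342577276245986644227649095, 955888052326228459513511038256280353796626534577600) = 55 gives 92871598140184128096692969865041386290666258684529/17379782769567790172972927968296006432665936992320 ≈ 5.34366. (The PNT-adjacent estimate ln(117) + γ ≈ 5.33939 matches within O(1/n).)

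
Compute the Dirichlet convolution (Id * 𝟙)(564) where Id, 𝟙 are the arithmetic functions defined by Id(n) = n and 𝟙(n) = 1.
(Id * 𝟙)(564) = 1344

Divisors of 564: [1, 2, 3, 4, 6, 12, 47, 94, 141, 188, 282, 564]. For each d | 564:
  d = 1: Id(1) · 𝟙(564/1) = 1 · 1 = 1
  d = 2: Id(2) · 𝟙(564/2) = 2 · 1 = 2
  d = 3: Id(3) · 𝟙(564/3) = 3 · 1 = 3
  d = 4: Id(4) · 𝟙(564/4) = 4 · 1 = 4
  d = 6: Id(6) · 𝟙(564/6) = 6 · 1 = 6
  d = 12: Id(12) · 𝟙(564/12) = 12 · 1 = 12
  d = 47: Id(47) · 𝟙(564/47) = 47 · 1 = 47
  d = 94: Id(94) · 𝟙(564/94) = 94 · 1 = 94
  d = 141: Id(141) · 𝟙(564/141) = 141 · 1 = 141
  d = 188: Id(188) · 𝟙(564/188) = 188 · 1 = 188
  d = 282: Id(282) · 𝟙(564/282) = 282 · 1 = 282
  d = 564: Id(564) · 𝟙(564/564) = 564 · 1 = 564
Summing: (Id * 𝟙)(564) = 1 + 2 + 3 + 4 + 6 + 12 + 47 + 94 + 141 + 188 + 282 + 564 = 1344.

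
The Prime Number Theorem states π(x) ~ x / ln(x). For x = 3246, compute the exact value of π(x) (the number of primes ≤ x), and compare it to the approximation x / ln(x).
π(3246) = 457;  x/ln(x) ≈ 401.48;  relative error ≈ 12.15%.

Directly count primes up to 3246: π(3246) = 457. The PNT approximation gives 3246/ln(3246) ≈ 3246/8.08518 ≈ 401.48. Relative error (π(x) − x/ln(x)) / π(x) ≈ 12.15%; the approximation is known to undercount slightly (Li(x) is a better estimate).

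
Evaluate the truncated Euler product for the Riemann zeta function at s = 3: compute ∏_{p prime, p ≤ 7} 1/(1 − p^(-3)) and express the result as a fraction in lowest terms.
∏ = 18375/15314

The primes p ≤ 7 are [2, 3, 5, 7]. For each prime, (1 − 1/p^3)^(-1) = p^3 / (p^3 − 1). The product is (1 − 1/2^3)^(-1), (1 − 1/3^3)^(-1), (1 − 1/5^3)^(-1), (1 − 1/7^3)^(-1) = ∏ p^3 / (p^3 − 1) = 18375/15314.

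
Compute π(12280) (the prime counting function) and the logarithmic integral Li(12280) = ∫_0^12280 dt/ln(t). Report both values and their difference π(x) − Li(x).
π(12280) = 1468;  Li(12280) ≈ 1490.87;  π(x) − Li(x) ≈ -22.87.

Direct count of primes ≤ 12280 gives π(12280) = 1468. Numerical evaluation of the logarithmic integral gives Li(12280) ≈ 1490.87. The difference π(x) − Li(x) ≈ -22.87 is typically negative for small/moderate x (Li(x) overestimates), though Littlewood's theorem shows this sign changes infinitely often.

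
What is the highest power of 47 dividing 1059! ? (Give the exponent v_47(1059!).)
v_47(1059!) = 22

Legendre's formula: v_p(n!) = Σ_{k ≥ 1} ⌊n / p^k⌋. For p = 47, n = 1059, the terms are:
  ⌊1059/47^1⌋ = ⌊1059/47⌋ = 22
(the next term ⌊1059/47^2⌋ = 0, terminating the sum). Summing: v_47(1059!) = 22 = 22.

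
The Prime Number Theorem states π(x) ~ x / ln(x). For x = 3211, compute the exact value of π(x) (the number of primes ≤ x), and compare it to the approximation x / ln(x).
π(3211) = 454;  x/ln(x) ≈ 397.68;  relative error ≈ 12.41%.

Directly count primes up to 3211: π(3211) = 454. The PNT approximation gives 3211/ln(3211) ≈ 3211/8.07434 ≈ 397.68. Relative error (π(x) − x/ln(x)) / π(x) ≈ 12.41%; the approximation is known to undercount slightly (Li(x) is a better estimate).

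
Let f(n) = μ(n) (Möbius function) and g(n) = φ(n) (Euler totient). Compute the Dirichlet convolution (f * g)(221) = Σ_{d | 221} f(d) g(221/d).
(μ * φ)(221) = 165

Divisors of 221: [1, 13, 17, 221]. For each d | 221:
  d = 1: μ(1) · φ(221/1) = 1 · 192 = 192
  d = 13: μ(13) · φ(221/13) = -1 · 16 = -16
  d = 17: μ(17) · φ(221/17) = -1 · 12 = -12
  d = 221: μ(221) · φ(221/221) = 1 · 1 = 1
Summing: (μ * φ)(221) = 192 + -16 + -12 + 1 = 165.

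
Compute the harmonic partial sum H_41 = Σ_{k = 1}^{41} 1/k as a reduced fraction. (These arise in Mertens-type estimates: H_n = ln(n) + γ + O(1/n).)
H_41 = 85691034670497533/19914562703599200

Direct summation: H_41 = 1 + 1/2 + ... + 1/41. The least common denominator is lcm(1, ..., 41) = 219060189739591200; over this denominator the numerator is 219060189739591200 + 109530094869795600 + 73020063246530400 + 54765047434897800 + 43812037947918240 + 36510031623265200 + 31294312819941600 + 27382523717448900 + 24340021082176800 + 21906018973959120 + 19914562703599200 + 18255015811632600 + 16850783826122400 + 15647156409970800 + 14604012649306080 + 13691261858724450 + 12885893514093600 + 12170010541088400 + 11529483670504800 + 10953009486979560 + 10431437606647200 + 9957281351799600 + 9524356075634400 + 9127507905816300 + 8762407589583648 + 8425391913061200 + 8113340360725600 + 7823578204985400 + 7553799646192800 + 7302006324653040 + 7066457733535200 + 6845630929362225 + 6638187567866400 + 6442946757046800 + 6258862563988320 + 6085005270544200 + 5920545668637600 + 5764741835252400 + 5616927942040800 + 5476504743489780 + 5342931457063200 = 942601381375472863, so H_41 = 942601381375472863/219060189739591200; reducing by gcd(942601381375472863, 219060189739591200) = 11 gives 85691034670497533/19914562703599200 ≈ 4.30293. (The PNT-adjacent estimate ln(41) + γ ≈ 4.29079 matches within O(1/n).)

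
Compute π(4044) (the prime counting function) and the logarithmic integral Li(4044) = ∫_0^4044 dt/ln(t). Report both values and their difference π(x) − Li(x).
π(4044) = 557;  Li(4044) ≈ 570.67;  π(x) − Li(x) ≈ -13.67.

Direct count of primes ≤ 4044 gives π(4044) = 557. Numerical evaluation of the logarithmic integral gives Li(4044) ≈ 570.67. The difference π(x) − Li(x) ≈ -13.67 is typically negative for small/moderate x (Li(x) overestimates), though Littlewood's theorem shows this sign changes infinitely often.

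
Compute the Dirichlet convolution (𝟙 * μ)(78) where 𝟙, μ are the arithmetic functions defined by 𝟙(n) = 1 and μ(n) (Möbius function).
(𝟙 * μ)(78) = 0

Divisors of 78: [1, 2, 3, 6, 13, 26, 39, 78]. For each d | 78:
  d = 1: 𝟙(1) · μ(78/1) = 1 · -1 = -1
  d = 2: 𝟙(2) · μ(78/2) = 1 · 1 = 1
  d = 3: 𝟙(3) · μ(78/3) = 1 · 1 = 1
  d = 6: 𝟙(6) · μ(78/6) = 1 · -1 = -1
  d = 13: 𝟙(13) · μ(78/13) = 1 · 1 = 1
  d = 26: 𝟙(26) · μ(78/26) = 1 · -1 = -1
  d = 39: 𝟙(39) · μ(78/39) = 1 · -1 = -1
  d = 78: 𝟙(78) · μ(78/78) = 1 · 1 = 1
Summing: (𝟙 * μ)(78) = -1 + 1 + 1 + -1 + 1 + -1 + -1 + 1 = 0.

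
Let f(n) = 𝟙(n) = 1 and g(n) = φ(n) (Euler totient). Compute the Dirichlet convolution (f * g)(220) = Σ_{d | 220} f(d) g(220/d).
(𝟙 * φ)(220) = 220

Divisors of 220: [1, 2, 4, 5, 10, 11, 20, 22, 44, 55, 110, 220]. For each d | 220:
  d = 1: 𝟙(1) · φ(220/1) = 1 · 80 = 80
  d = 2: 𝟙(2) · φ(220/2) = 1 · 40 = 40
  d = 4: 𝟙(4) · φ(220/4) = 1 · 40 = 40
  d = 5: 𝟙(5) · φ(220/5) = 1 · 20 = 20
  d = 10: 𝟙(10) · φ(220/10) = 1 · 10 = 10
  d = 11: 𝟙(11) · φ(220/11) = 1 · 8 = 8
  d = 20: 𝟙(20) · φ(220/20) = 1 · 10 = 10
  d = 22: 𝟙(22) · φ(220/22) = 1 · 4 = 4
  d = 44: 𝟙(44) · φ(220/44) = 1 · 4 = 4
  d = 55: 𝟙(55) · φ(220/55) = 1 · 2 = 2
  d = 110: 𝟙(110) · φ(220/110) = 1 · 1 = 1
  d = 220: 𝟙(220) · φ(220/220) = 1 · 1 = 1
Summing: (𝟙 * φ)(220) = 80 + 40 + 40 + 20 + 10 + 8 + 10 + 4 + 4 + 2 + 1 + 1 = 220.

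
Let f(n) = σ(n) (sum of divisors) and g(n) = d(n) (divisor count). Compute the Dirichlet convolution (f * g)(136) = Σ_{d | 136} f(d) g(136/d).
(σ * d)(136) = 840

Divisors of 136: [1, 2, 4, 8, 17, 34, 68, 136]. For each d | 136:
  d = 1: σ(1) · d(136/1) = 1 · 8 = 8
  d = 2: σ(2) · d(136/2) = 3 · 6 = 18
  d = 4: σ(4) · d(136/4) = 7 · 4 = 28
  d = 8: σ(8) · d(136/8) = 15 · 2 = 30
  d = 17: σ(17) · d(136/17) = 18 · 4 = 72
  d = 34: σ(34) · d(136/34) = 54 · 3 = 162
  d = 68: σ(68) · d(136/68) = 126 · 2 = 252
  d = 136: σ(136) · d(136/136) = 270 · 1 = 270
Summing: (σ * d)(136) = 8 + 18 + 28 + 30 + 72 + 162 + 252 + 270 = 840.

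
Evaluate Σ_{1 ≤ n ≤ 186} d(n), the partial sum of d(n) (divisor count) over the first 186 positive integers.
Σ_{n ≤ 186} d(n) = 1005

Compute d(n) for each 1 ≤ n ≤ 186: d(1) = 1, d(2) = 2, d(3) = 2, d(4) = 3, d(5) = 2, d(6) = 4, d(7) = 2, d(8) = 4, d(9) = 3, d(10) = 4, d(11) = 2, d(12) = 6, d(13) = 2, d(14) = 4, d(15) = 4, d(16) = 5, d(17) = 2, d(18) = 6, d(19) = 2, d(20) = 6, d(21) = 4, d(22) = 4, d(23) = 2, d(24) = 8, d(25) = 3, d(26) = 4, d(27) = 4, d(28) = 6, d(29) = 2, d(30) = 8, d(31) = 2, d(32) = 6, d(33) = 4, d(34) = 4, d(35) = 4, d(36) = 9, d(37) = 2, d(38) = 4, d(39) = 4, d(40) = 8, d(41) = 2, d(42) = 8, d(43) = 2, d(44) = 6, d(45) = 6, d(46) = 4, d(47) = 2, d(48) = 10, d(49) = 3, d(50) = 6, d(51) = 4, d(52) = 6, d(53) = 2, d(54) = 8, d(55) = 4, d(56) = 8, d(57) = 4, d(58) = 4, d(59) = 2, d(60) = 12, d(61) = 2, d(62) = 4, d(63) = 6, d(64) = 7, d(65) = 4, d(66) = 8, d(67) = 2, d(68) = 6, d(69) = 4, d(70) = 8, d(71) = 2, d(72) = 12, d(73) = 2, d(74) = 4, d(75) = 6, d(76) = 6, d(77) = 4, d(78) = 8, d(79) = 2, d(80) = 10, d(81) = 5, d(82) = 4, d(83) = 2, d(84) = 12, d(85) = 4, d(86) = 4, d(87) = 4, d(88) = 8, d(89) = 2, d(90) = 12, d(91) = 4, d(92) = 6, d(93) = 4, d(94) = 4, d(95) = 4, d(96) = 12, d(97) = 2, d(98) = 6, d(99) = 6, d(100) = 9, d(101) = 2, d(102) = 8, d(103) = 2, d(104) = 8, d(105) = 8, d(106) = 4, d(107) = 2, d(108) = 12, d(109) = 2, d(110) = 8, d(111) = 4, d(112) = 10, d(113) = 2, d(114) = 8, d(115) = 4, d(116) = 6, d(117) = 6, d(118) = 4, d(119) = 4, d(120) = 16, d(121) = 3, d(122) = 4, d(123) = 4, d(124) = 6, d(125) = 4, d(126) = 12, d(127) = 2, d(128) = 8, d(129) = 4, d(130) = 8, d(131) = 2, d(132) = 12, d(133) = 4, d(134) = 4, d(135) = 8, d(136) = 8, d(137) = 2, d(138) = 8, d(139) = 2, d(140) = 12, d(141) = 4, d(142) = 4, d(143) = 4, d(144) = 15, d(145) = 4, d(146) = 4, d(147) = 6, d(148) = 6, d(149) = 2, d(150) = 12, d(151) = 2, d(152) = 8, d(153) = 6, d(154) = 8, d(155) = 4, d(156) = 12, d(157) = 2, d(158) = 4, d(159) = 4, d(160) = 12, d(161) = 4, d(162) = 10, d(163) = 2, d(164) = 6, d(165) = 8, d(166) = 4, d(167) = 2, d(168) = 16, d(169) = 3, d(170) = 8, d(171) = 6, d(172) = 6, d(173) = 2, d(174) = 8, d(175) = 6, d(176) = 10, d(177) = 4, d(178) = 4, d(179) = 2, d(180) = 18, d(181) = 2, d(182) = 8, d(183) = 4, d(184) = 8, d(185) = 4, d(186) = 8. Summing all 186 values: 1005. (Dirichlet's divisor formula: Σ_{n ≤ x} d(n) = x ln(x) + (2γ − 1) x + O(√x). For x = 186, the asymptotic estimate is ≈ 1000.71.)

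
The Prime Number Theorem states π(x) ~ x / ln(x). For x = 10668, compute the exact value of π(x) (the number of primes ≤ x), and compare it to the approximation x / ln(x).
π(10668) = 1302;  x/ln(x) ≈ 1150.19;  relative error ≈ 11.66%.

Directly count primes up to 10668: π(10668) = 1302. The PNT approximation gives 10668/ln(10668) ≈ 10668/9.27500 ≈ 1150.19. Relative error (π(x) − x/ln(x)) / π(x) ≈ 11.66%; the approximation is known to undercount slightly (Li(x) is a better estimate).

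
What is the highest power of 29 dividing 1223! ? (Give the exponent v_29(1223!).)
v_29(1223!) = 43

Legendre's formula: v_p(n!) = Σ_{k ≥ 1} ⌊n / p^k⌋. For p = 29, n = 1223, the terms are:
  ⌊1223/29^1⌋ = ⌊1223/29⌋ = 42
  ⌊1223/29^2⌋ = ⌊1223/841⌋ = 1
(the next term ⌊1223/29^3⌋ = 0, terminating the sum). Summing: v_29(1223!) = 42 + 1 = 43.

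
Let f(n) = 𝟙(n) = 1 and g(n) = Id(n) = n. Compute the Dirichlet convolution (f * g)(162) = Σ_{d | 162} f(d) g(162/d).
(𝟙 * Id)(162) = 363

Divisors of 162: [1, 2, 3, 6, 9, 18, 27, 54, 81, 162]. For each d | 162:
  d = 1: 𝟙(1) · Id(162/1) = 1 · 162 = 162
  d = 2: 𝟙(2) · Id(162/2) = 1 · 81 = 81
  d = 3: 𝟙(3) · Id(162/3) = 1 · 54 = 54
  d = 6: 𝟙(6) · Id(162/6) = 1 · 27 = 27
  d = 9: 𝟙(9) · Id(162/9) = 1 · 18 = 18
  d = 18: 𝟙(18) · Id(162/18) = 1 · 9 = 9
  d = 27: 𝟙(27) · Id(162/27) = 1 · 6 = 6
  d = 54: 𝟙(54) · Id(162/54) = 1 · 3 = 3
  d = 81: 𝟙(81) · Id(162/81) = 1 · 2 = 2
  d = 162: 𝟙(162) · Id(162/162) = 1 · 1 = 1
Summing: (𝟙 * Id)(162) = 162 + 81 + 54 + 27 + 18 + 9 + 6 + 3 + 2 + 1 = 363.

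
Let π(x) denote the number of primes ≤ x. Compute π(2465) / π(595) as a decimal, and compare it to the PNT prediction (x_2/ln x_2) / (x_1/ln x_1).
π(2465)/π(595) = 364/108 ≈ 3.3704;  PNT prediction ≈ 3.3889.

π(595) = 108 and π(2465) = 364, so π(2465)/π(595) ≈ 3.3704. The PNT-predicted ratio is (2465/ln(2465)) / (595/ln(595)) ≈ 3.3889. The two agree to within a few percent, as expected.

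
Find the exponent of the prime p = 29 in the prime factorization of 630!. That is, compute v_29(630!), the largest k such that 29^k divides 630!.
v_29(630!) = 21

Legendre's formula: v_p(n!) = Σ_{k ≥ 1} ⌊n / p^k⌋. For p = 29, n = 630, the terms are:
  ⌊630/29^1⌋ = ⌊630/29⌋ = 21
(the next term ⌊630/29^2⌋ = 0, terminating the sum). Summing: v_29(630!) = 21 = 21.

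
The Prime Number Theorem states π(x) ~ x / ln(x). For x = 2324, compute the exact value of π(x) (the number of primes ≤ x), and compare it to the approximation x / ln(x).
π(2324) = 344;  x/ln(x) ≈ 299.83;  relative error ≈ 12.84%.

Directly count primes up to 2324: π(2324) = 344. The PNT approximation gives 2324/ln(2324) ≈ 2324/7.75105 ≈ 299.83. Relative error (π(x) − x/ln(x)) / π(x) ≈ 12.84%; the approximation is known to undercount slightly (Li(x) is a better estimate).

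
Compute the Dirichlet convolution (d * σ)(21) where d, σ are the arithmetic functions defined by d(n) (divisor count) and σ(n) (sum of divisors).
(d * σ)(21) = 60

Divisors of 21: [1, 3, 7, 21]. For each d | 21:
  d = 1: d(1) · σ(21/1) = 1 · 32 = 32
  d = 3: d(3) · σ(21/3) = 2 · 8 = 16
  d = 7: d(7) · σ(21/7) = 2 · 4 = 8
  d = 21: d(21) · σ(21/21) = 4 · 1 = 4
Summing: (d * σ)(21) = 32 + 16 + 8 + 4 = 60.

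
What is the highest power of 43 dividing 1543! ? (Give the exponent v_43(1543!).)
v_43(1543!) = 35

Legendre's formula: v_p(n!) = Σ_{k ≥ 1} ⌊n / p^k⌋. For p = 43, n = 1543, the terms are:
  ⌊1543/43^1⌋ = ⌊1543/43⌋ = 35
(the next term ⌊1543/43^2⌋ = 0, terminating the sum). Summing: v_43(1543!) = 35 = 35.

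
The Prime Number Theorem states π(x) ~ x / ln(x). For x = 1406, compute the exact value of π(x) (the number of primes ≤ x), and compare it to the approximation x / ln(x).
π(1406) = 222;  x/ln(x) ≈ 193.97;  relative error ≈ 12.63%.

Directly count primes up to 1406: π(1406) = 222. The PNT approximation gives 1406/ln(1406) ≈ 1406/7.24850 ≈ 193.97. Relative error (π(x) − x/ln(x)) / π(x) ≈ 12.63%; the approximation is known to undercount slightly (Li(x) is a better estimate).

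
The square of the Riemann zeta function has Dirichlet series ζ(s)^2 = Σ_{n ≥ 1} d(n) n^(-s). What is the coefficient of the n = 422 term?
d(422) = 4

ζ(s)^2 = (Σ 1/m^s)(Σ 1/k^s). The coefficient of 1/n^s in the product is the number of ordered pairs (m, k) with mk = n, which equals d(n). For n = 422, divisors are [1, 2, 211, 422], so d(422) = 4.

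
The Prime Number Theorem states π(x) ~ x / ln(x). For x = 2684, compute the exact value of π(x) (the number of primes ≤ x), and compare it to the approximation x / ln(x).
π(2684) = 389;  x/ln(x) ≈ 339.96;  relative error ≈ 12.61%.

Directly count primes up to 2684: π(2684) = 389. The PNT approximation gives 2684/ln(2684) ≈ 2684/7.89506 ≈ 339.96. Relative error (π(x) − x/ln(x)) / π(x) ≈ 12.61%; the approximation is known to undercount slightly (Li(x) is a better estimate).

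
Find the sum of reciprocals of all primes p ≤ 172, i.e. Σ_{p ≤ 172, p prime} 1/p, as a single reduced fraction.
Σ 1/p = 1840793455149223796977553240989608507934961889604586193282330007699/962947420735983927056946215901134429196419130606213075415963491270

π(172) = 39, so the primes ≤ 172 are [2, 3, 5, 7, 11, 13, 17, 19, 23, 29, 31, 37, 41, 43, 47, 53, 59, 61, 67, 71, 73, 79, 83, 89, 97, 101, 103, 107, 109, 113, 127, 131, 137, 139, 149, 151, 157, 163, 167]. Summing 1/p over these primes: 1840793455149223796977553240989608507934961889604586193282330007699/962947420735983927056946215901134429196419130606213075415963491270 ≈ 1.9116. Mertens estimate ln ln(172) + 0.2615 ≈ 1.9000.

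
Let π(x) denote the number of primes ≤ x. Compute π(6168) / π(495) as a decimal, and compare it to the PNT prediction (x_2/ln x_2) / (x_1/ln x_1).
π(6168)/π(495) = 803/94 ≈ 8.5426;  PNT prediction ≈ 8.8589.

π(495) = 94 and π(6168) = 803, so π(6168)/π(495) ≈ 8.5426. The PNT-predicted ratio is (6168/ln(6168)) / (495/ln(495)) ≈ 8.8589. The two agree to within a few percent, as expected.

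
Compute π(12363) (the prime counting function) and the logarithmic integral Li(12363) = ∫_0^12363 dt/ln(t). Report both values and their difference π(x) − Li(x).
π(12363) = 1475;  Li(12363) ≈ 1499.68;  π(x) − Li(x) ≈ -24.68.

Direct count of primes ≤ 12363 gives π(12363) = 1475. Numerical evaluation of the logarithmic integral gives Li(12363) ≈ 1499.68. The difference π(x) − Li(x) ≈ -24.68 is typically negative for small/moderate x (Li(x) overestimates), though Littlewood's theorem shows this sign changes infinitely often.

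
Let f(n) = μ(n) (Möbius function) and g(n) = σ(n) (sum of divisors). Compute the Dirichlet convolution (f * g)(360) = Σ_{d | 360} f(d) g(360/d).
(μ * σ)(360) = 360

Divisors of 360: [1, 2, 3, 4, 5, 6, 8, 9, 10, 12, 15, 18, 20, 24, 30, 36, 40, 45, 60, 72, 90, 120, 180, 360]. For each d | 360:
  d = 1: μ(1) · σ(360/1) = 1 · 1170 = 1170
  d = 2: μ(2) · σ(360/2) = -1 · 546 = -546
  d = 3: μ(3) · σ(360/3) = -1 · 360 = -360
  d = 4: μ(4) · σ(360/4) = 0 · 234 = 0
  d = 5: μ(5) · σ(360/5) = -1 · 195 = -195
  d = 6: μ(6) · σ(360/6) = 1 · 168 = 168
  d = 8: μ(8) · σ(360/8) = 0 · 78 = 0
  d = 9: μ(9) · σ(360/9) = 0 · 90 = 0
  d = 10: μ(10) · σ(360/10) = 1 · 91 = 91
  d = 12: μ(12) · σ(360/12) = 0 · 72 = 0
  d = 15: μ(15) · σ(360/15) = 1 · 60 = 60
  d = 18: μ(18) · σ(360/18) = 0 · 42 = 0
  d = 20: μ(20) · σ(360/20) = 0 · 39 = 0
  d = 24: μ(24) · σ(360/24) = 0 · 24 = 0
  d = 30: μ(30) · σ(360/30) = -1 · 28 = -28
  d = 36: μ(36) · σ(360/36) = 0 · 18 = 0
  d = 40: μ(40) · σ(360/40) = 0 · 13 = 0
  d = 45: μ(45) · σ(360/45) = 0 · 15 = 0
  d = 60: μ(60) · σ(360/60) = 0 · 12 = 0
  d = 72: μ(72) · σ(360/72) = 0 · 6 = 0
  d = 90: μ(90) · σ(360/90) = 0 · 7 = 0
  d = 120: μ(120) · σ(360/120) = 0 · 4 = 0
  d = 180: μ(180) · σ(360/180) = 0 · 3 = 0
  d = 360: μ(360) · σ(360/360) = 0 · 1 = 0
Summing: (μ * σ)(360) = 1170 + -546 + -360 + 0 + -195 + 168 + 0 + 0 + 91 + 0 + 60 + 0 + 0 + 0 + -28 + 0 + 0 + 0 + 0 + 0 + 0 + 0 + 0 + 0 = 360.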